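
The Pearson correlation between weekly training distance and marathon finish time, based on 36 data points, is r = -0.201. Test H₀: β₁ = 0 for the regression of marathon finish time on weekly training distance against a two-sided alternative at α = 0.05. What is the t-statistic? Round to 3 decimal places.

t = r·√(n − 2)/√(1 − r²) = -0.201·√34/√0.959599 = -1.196.
df = n − 2 = 34.
Two-sided p ≈ 0.2398, which is ≥ 0.05, so fail to reject H₀.
The data do not give significant evidence of a linear association between weekly training distance and marathon finish time.

t = -1.196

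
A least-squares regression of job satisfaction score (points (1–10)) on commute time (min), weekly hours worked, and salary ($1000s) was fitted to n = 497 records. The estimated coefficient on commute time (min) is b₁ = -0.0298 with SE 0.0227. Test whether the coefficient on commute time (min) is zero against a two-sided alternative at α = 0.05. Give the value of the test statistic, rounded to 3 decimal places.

t = -1.313

H₀: β₁ = 0 vs H₁: β₁ ≠ 0.
t = (b₁ − β₁⁰)/SE = -0.0298 / 0.0227 = -1.313.
df = n − k − 1 = 497 − 3 − 1 = 493.
Two-sided p ≈ 0.1899, which is ≥ 0.05, so fail to reject H₀.
The data do not give significant evidence of an association between commute time (min) and job satisfaction score, after adjusting for the other predictors.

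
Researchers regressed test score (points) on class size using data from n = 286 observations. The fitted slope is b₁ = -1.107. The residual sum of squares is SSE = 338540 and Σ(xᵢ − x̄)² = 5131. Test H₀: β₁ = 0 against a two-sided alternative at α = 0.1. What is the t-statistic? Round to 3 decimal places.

MSE = SSE/(n − 2) = 338540/284 = 1192.04.
SE(b₁) = √(MSE/Sₓₓ) = √(1192.04/5131) = 0.481998.
t = -1.107 / 0.481998 = -2.297.
df = n − 2 = 284.
Two-sided p ≈ 0.0224, which is < 0.1, so reject H₀.
There is evidence that class size is associated with test score.

t = -2.297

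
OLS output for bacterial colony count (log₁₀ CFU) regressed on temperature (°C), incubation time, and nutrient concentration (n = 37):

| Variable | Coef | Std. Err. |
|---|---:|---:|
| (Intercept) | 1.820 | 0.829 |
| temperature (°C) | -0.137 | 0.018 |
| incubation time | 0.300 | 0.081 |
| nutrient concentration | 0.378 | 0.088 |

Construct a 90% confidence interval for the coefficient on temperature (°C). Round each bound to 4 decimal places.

Read off: b = -0.137, SE = 0.018 for temperature (°C).
df = n − k − 1 = 37 − 3 − 1 = 33.
t* = t_{0.05, 33} = 1.69236.
Margin = t* × SE = 1.69236 × 0.018 = 0.030462.
CI: -0.137 ± 0.030462 → (-0.1675, -0.1065).

(-0.1675, -0.1065)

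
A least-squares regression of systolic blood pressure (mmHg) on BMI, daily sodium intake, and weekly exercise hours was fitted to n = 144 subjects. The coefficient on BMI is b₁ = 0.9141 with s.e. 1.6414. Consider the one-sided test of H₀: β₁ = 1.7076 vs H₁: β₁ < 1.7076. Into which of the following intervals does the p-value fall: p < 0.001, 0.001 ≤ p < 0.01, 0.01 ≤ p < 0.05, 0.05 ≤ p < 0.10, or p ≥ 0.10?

p ≥ 0.10

t = (0.9141 − 1.7076) / 1.6414 = -0.483.
df = n − k − 1 = 144 − 3 − 1 = 140.
One-sided p = P(T_{140} < t) ≈ 0.3148.
So p ≥ 0.10.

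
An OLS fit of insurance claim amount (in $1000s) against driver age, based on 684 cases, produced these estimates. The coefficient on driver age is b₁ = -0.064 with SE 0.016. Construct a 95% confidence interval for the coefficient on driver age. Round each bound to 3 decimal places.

df = n − 2 = 684 − 2 = 682.
t* = t_{0.025, 682} = 1.963448.
Margin = t* × SE = 1.963448 × 0.016 = 0.03142.
CI: -0.064 ± 0.03142 → (-0.095, -0.033).
With 95% confidence, each one-unit increase in driver age is associated with a change of between -0.095 and -0.033 $1000s in insurance claim amount.

(-0.095, -0.033)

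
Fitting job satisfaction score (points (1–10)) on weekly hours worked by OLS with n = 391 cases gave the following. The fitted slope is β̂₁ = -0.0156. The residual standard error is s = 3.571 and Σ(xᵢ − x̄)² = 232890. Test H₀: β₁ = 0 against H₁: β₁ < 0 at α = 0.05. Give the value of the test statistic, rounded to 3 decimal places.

SE(β̂₁) = s/√Sₓₓ = 3.571/√232890 = 0.00739971.
t = -0.0156 / 0.00739971 = -2.108.
df = n − 2 = 389.
One-sided p ≈ 0.0178, which is < 0.05, so reject H₀.
There is evidence that the true slope on weekly hours worked is negative.

t = -2.108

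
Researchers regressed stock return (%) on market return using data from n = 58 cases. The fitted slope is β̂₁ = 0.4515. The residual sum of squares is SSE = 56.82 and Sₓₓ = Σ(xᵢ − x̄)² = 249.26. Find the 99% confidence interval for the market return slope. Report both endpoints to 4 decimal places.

MSE = SSE/(n − 2) = 56.82/56 = 1.01464.
SE(β̂₁) = √(MSE/Sₓₓ) = √(1.01464/249.26) = 0.0638014.
df = n − 2 = 56.
t* = t_{0.005, 56} = 2.666512.
Margin = t* × SE = 2.666512 × 0.0638014 = 0.170127.
CI: 0.4515 ± 0.170127 → (0.2814, 0.6216).
With 99% confidence, each one-unit increase in market return is associated with a change of between 0.2814 and 0.6216 % in stock return.

(0.2814, 0.6216)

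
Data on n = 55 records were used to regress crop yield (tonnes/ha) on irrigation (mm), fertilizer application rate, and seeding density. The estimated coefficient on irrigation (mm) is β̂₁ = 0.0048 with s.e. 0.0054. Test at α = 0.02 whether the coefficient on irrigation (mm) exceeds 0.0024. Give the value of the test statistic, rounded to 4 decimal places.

t = 0.4444

H₀: β₁ = 0.0024 vs H₁: β₁ > 0.0024.
t = (β̂₁ − β₁⁰)/SE = (0.0048 − 0.0024) / 0.0054 = 0.4444.
df = n − k − 1 = 55 − 3 − 1 = 51.
One-sided p ≈ 0.3293, which is ≥ 0.02, so fail to reject H₀.
The data do not give significant evidence that the true slope on irrigation (mm) exceeds 0.0024 tonnes/ha per unit, holding the other predictors fixed.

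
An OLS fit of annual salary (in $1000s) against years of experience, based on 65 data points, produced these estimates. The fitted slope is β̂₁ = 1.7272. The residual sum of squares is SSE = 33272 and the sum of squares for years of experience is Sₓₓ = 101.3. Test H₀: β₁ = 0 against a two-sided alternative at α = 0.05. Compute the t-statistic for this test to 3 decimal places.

MSE = SSE/(n − 2) = 33272/63 = 528.127.
SE(β̂₁) = √(MSE/Sₓₓ) = √(528.127/101.3) = 2.28331.
t = 1.7272 / 2.28331 = 0.756.
df = n − 2 = 63.
Two-sided p ≈ 0.4522, which is ≥ 0.05, so fail to reject H₀.
The data do not give significant evidence of an association between years of experience and annual salary.

t = 0.756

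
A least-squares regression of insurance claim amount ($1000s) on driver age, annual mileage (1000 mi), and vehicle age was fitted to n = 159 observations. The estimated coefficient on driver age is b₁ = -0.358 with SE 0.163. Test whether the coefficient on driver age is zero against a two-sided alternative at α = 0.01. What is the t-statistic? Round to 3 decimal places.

H₀: β₁ = 0 vs H₁: β₁ ≠ 0.
t = (b₁ − β₁⁰)/SE = -0.358 / 0.163 = -2.196.
df = n − k − 1 = 159 − 3 − 1 = 155.
Two-sided p ≈ 0.0296, which is ≥ 0.01, so fail to reject H₀.
The data do not give significant evidence of an association between driver age and insurance claim amount, after adjusting for the other predictors.

t = -2.196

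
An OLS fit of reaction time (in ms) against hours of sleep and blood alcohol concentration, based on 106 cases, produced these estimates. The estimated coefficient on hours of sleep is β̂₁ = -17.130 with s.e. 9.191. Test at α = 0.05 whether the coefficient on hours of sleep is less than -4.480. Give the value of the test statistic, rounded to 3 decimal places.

t = -1.376

H₀: β₁ = -4.480 vs H₁: β₁ < -4.480.
t = (β̂₁ − β₁⁰)/SE = (-17.130 − (-4.480)) / 9.191 = -1.376.
df = n − k − 1 = 106 − 2 − 1 = 103.
One-sided p ≈ 0.0858, which is ≥ 0.05, so fail to reject H₀.
The data do not give significant evidence that the true slope on hours of sleep is below -4.480 ms per unit, holding the other predictors fixed.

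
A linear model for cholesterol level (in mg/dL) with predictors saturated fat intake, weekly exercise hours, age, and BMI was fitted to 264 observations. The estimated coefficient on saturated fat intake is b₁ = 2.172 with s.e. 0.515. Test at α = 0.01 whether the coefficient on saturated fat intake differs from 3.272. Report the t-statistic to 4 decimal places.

H₀: β₁ = 3.272 vs H₁: β₁ ≠ 3.272.
t = (b₁ − β₁⁰)/SE = (2.172 − 3.272) / 0.515 = -2.1359.
df = n − k − 1 = 264 − 4 − 1 = 259.
Two-sided p ≈ 0.0336, which is ≥ 0.01, so fail to reject H₀.
The data are consistent with a true slope of 3.272 mg/dL per unit of saturated fat intake, holding the other predictors fixed.

t = -2.1359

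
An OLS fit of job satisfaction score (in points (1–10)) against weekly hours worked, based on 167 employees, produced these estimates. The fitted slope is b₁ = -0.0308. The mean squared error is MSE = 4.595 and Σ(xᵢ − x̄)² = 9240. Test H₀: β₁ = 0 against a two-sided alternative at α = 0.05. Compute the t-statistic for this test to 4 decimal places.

SE(b₁) = √(MSE/Sₓₓ) = √(4.595/9240) = 0.0223001.
t = -0.0308 / 0.0223001 = -1.3812.
df = n − 2 = 165.
Two-sided p ≈ 0.1691, which is ≥ 0.05, so fail to reject H₀.
The data do not give significant evidence of an association between weekly hours worked and job satisfaction score.

t = -1.3812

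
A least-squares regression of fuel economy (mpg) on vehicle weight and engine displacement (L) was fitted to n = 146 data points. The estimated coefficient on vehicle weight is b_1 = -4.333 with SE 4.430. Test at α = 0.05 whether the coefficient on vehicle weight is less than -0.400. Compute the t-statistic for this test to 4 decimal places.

H₀: β₁ = -0.400 vs H₁: β₁ < -0.400.
t = (b_1 − β₁⁰)/SE = (-4.333 − (-0.400)) / 4.430 = -0.8878.
df = n − k − 1 = 146 − 2 − 1 = 143.
One-sided p ≈ 0.1881, which is ≥ 0.05, so fail to reject H₀.
The data do not give significant evidence that the true slope on vehicle weight is below -0.400 mpg per unit, holding the other predictors fixed.

t = -0.8878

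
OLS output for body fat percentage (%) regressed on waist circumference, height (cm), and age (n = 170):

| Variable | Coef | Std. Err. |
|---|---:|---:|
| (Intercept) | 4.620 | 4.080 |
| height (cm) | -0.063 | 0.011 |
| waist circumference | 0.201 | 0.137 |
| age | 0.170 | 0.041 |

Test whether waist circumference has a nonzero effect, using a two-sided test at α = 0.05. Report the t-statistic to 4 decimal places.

Read off: b = 0.201, SE = 0.137 for waist circumference.
H₀: β₁ = 0 vs H₁: β₁ ≠ 0.
t = 0.201 / 0.137 = 1.4672.
df = n − k − 1 = 170 − 3 − 1 = 166.
Two-sided p ≈ 0.1442, which is ≥ 0.05, so fail to reject H₀.
The data do not give significant evidence of an association between waist circumference and body fat percentage, after adjusting for the other predictors.

t = 1.4672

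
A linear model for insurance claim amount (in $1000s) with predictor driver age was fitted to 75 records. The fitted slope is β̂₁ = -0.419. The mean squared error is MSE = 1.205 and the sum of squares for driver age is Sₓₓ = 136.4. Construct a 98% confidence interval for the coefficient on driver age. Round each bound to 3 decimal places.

SE(β̂₁) = √(MSE/Sₓₓ) = √(1.205/136.4) = 0.093991.
df = n − 2 = 73.
t* = t_{0.01, 73} = 2.378522.
Margin = t* × SE = 2.378522 × 0.093991 = 0.22356.
CI: -0.419 ± 0.22356 → (-0.643, -0.195).
With 98% confidence, each one-unit increase in driver age is associated with a change of between -0.643 and -0.195 $1000s in insurance claim amount.

(-0.643, -0.195)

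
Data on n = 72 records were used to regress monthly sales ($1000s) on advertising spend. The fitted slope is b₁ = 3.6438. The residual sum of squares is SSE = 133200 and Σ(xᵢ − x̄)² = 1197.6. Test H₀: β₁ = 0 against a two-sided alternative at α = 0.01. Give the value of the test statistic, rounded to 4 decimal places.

t = 2.8907

MSE = SSE/(n − 2) = 133200/70 = 1902.86.
SE(b₁) = √(MSE/Sₓₓ) = √(1902.86/1197.6) = 1.26051.
t = 3.6438 / 1.26051 = 2.8907.
df = n − 2 = 70.
Two-sided p ≈ 0.0051, which is < 0.01, so reject H₀.
There is evidence that advertising spend is associated with monthly sales.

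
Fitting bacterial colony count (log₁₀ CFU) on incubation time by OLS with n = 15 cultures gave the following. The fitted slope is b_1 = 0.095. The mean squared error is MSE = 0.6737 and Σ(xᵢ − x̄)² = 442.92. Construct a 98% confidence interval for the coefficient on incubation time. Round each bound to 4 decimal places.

(-0.0084, 0.1984)

SE(b_1) = √(MSE/Sₓₓ) = √(0.6737/442.92) = 0.0390005.
df = n − 2 = 13.
t* = t_{0.01, 13} = 2.650309.
Margin = t* × SE = 2.650309 × 0.0390005 = 0.103363.
CI: 0.095 ± 0.103363 → (-0.0084, 0.1984).
With 98% confidence, each one-unit increase in incubation time is associated with a change of between -0.0084 and 0.1984 log₁₀ CFU in bacterial colony count.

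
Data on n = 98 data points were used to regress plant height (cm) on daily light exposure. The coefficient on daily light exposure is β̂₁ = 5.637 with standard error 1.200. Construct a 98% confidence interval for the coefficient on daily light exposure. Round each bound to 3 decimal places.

(2.798, 8.476)

df = n − 2 = 98 − 2 = 96.
t* = t_{0.01, 96} = 2.365821.
Margin = t* × SE = 2.365821 × 1.200 = 2.83898.
CI: 5.637 ± 2.83898 → (2.798, 8.476).
With 98% confidence, each one-unit increase in daily light exposure is associated with a change of between 2.798 and 8.476 cm in plant height.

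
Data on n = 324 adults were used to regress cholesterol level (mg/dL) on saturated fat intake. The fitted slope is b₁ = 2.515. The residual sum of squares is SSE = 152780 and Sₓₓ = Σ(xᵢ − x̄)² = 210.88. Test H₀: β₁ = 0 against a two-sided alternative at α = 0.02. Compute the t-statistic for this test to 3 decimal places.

t = 1.677

MSE = SSE/(n − 2) = 152780/322 = 474.472.
SE(b₁) = √(MSE/Sₓₓ) = √(474.472/210.88) = 1.49999.
t = 2.515 / 1.49999 = 1.677.
df = n − 2 = 322.
Two-sided p ≈ 0.0946, which is ≥ 0.02, so fail to reject H₀.
The data do not give significant evidence of an association between saturated fat intake and cholesterol level.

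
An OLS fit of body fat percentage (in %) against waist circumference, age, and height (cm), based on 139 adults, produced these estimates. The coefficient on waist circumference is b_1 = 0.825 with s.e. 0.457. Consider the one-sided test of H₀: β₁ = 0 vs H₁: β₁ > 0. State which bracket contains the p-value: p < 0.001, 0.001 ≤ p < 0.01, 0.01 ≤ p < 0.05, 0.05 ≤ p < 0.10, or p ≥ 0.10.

0.01 ≤ p < 0.05

t = 0.825 / 0.457 = 1.805.
df = n − k − 1 = 139 − 3 − 1 = 135.
One-sided p = P(T_{135} > t) ≈ 0.0366.
So 0.01 ≤ p < 0.05.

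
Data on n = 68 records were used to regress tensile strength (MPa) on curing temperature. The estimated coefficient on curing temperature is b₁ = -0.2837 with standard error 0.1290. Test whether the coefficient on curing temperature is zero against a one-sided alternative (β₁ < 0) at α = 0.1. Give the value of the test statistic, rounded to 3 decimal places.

t = -2.199

H₀: β₁ = 0 vs H₁: β₁ < 0.
t = (b₁ − β₁⁰)/SE = -0.2837 / 0.1290 = -2.199.
df = n − 2 = 68 − 2 = 66.
One-sided p ≈ 0.0157, which is < 0.1, so reject H₀.
There is evidence that the true slope on curing temperature is negative.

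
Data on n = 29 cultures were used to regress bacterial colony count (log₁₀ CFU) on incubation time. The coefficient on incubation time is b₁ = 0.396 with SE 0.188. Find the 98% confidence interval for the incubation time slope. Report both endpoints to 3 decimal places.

(-0.069, 0.861)

df = n − 2 = 29 − 2 = 27.
t* = t_{0.01, 27} = 2.47266.
Margin = t* × SE = 2.47266 × 0.188 = 0.46486.
CI: 0.396 ± 0.46486 → (-0.069, 0.861).
With 98% confidence, each one-unit increase in incubation time is associated with a change of between -0.069 and 0.861 log₁₀ CFU in bacterial colony count.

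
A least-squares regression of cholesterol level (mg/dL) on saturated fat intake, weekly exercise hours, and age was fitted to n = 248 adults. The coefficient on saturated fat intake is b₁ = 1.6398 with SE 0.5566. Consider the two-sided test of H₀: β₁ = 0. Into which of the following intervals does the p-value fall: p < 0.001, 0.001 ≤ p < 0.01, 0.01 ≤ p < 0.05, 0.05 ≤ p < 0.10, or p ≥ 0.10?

t = 1.6398 / 0.5566 = 2.946.
df = n − k − 1 = 248 − 3 − 1 = 244.
Two-sided p = 2·P(T_{244} > |t|) ≈ 0.0035.
So 0.001 ≤ p < 0.01.

0.001 ≤ p < 0.01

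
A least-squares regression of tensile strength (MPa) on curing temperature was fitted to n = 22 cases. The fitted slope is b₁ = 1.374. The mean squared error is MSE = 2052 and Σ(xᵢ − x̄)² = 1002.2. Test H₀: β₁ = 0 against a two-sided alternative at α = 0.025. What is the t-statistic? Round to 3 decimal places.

SE(b₁) = √(MSE/Sₓₓ) = √(2052/1002.2) = 1.43091.
t = 1.374 / 1.43091 = 0.960.
df = n − 2 = 20.
Two-sided p ≈ 0.3484, which is ≥ 0.025, so fail to reject H₀.
The data do not give significant evidence of an association between curing temperature and tensile strength.

t = 0.960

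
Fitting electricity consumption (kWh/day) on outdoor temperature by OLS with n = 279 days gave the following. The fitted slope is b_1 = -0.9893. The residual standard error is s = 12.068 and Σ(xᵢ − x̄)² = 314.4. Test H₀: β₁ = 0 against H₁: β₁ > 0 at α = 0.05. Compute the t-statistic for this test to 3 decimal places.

t = -1.454

SE(b_1) = s/√Sₓₓ = 12.068/√314.4 = 0.680603.
t = -0.9893 / 0.680603 = -1.454.
df = n − 2 = 277.
One-sided p ≈ 0.9264, which is ≥ 0.05, so fail to reject H₀.
The data do not give significant evidence that the true slope on outdoor temperature is positive.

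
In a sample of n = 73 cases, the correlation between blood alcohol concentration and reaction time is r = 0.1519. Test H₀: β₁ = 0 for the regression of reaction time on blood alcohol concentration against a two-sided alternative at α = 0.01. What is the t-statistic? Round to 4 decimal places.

t = r·√(n − 2)/√(1 − r²) = 0.1519·√71/√0.976926 = 1.2950.
df = n − 2 = 71.
Two-sided p ≈ 0.1995, which is ≥ 0.01, so fail to reject H₀.
The data do not give significant evidence of a linear association between blood alcohol concentration and reaction time.

t = 1.2950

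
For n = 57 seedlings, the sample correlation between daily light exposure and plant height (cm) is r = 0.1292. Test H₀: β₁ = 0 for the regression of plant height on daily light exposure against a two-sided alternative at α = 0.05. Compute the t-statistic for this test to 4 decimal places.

t = 0.9663

t = r·√(n − 2)/√(1 − r²) = 0.1292·√55/√0.983307 = 0.9663.
df = n − 2 = 55.
Two-sided p ≈ 0.3381, which is ≥ 0.05, so fail to reject H₀.
The data do not give significant evidence of a linear association between daily light exposure and plant height.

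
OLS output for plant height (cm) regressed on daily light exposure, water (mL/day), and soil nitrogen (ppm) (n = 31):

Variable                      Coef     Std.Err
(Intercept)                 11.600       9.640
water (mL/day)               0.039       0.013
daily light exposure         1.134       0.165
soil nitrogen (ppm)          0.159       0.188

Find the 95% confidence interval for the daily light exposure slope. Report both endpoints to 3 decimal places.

(0.795, 1.473)

Read off: b = 1.134, SE = 0.165 for daily light exposure.
df = n − k − 1 = 31 − 3 − 1 = 27.
t* = t_{0.025, 27} = 2.051831.
Margin = t* × SE = 2.051831 × 0.165 = 0.33855.
CI: 1.134 ± 0.33855 → (0.795, 1.473).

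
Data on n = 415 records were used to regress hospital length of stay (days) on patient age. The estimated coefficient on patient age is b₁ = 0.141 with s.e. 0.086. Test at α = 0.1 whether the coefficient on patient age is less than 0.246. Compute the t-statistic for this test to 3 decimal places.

H₀: β₁ = 0.246 vs H₁: β₁ < 0.246.
t = (b₁ − β₁⁰)/SE = (0.141 − 0.246) / 0.086 = -1.221.
df = n − 2 = 415 − 2 = 413.
One-sided p ≈ 0.1114, which is ≥ 0.1, so fail to reject H₀.
The data do not give significant evidence that the true slope on patient age is below 0.246 days per unit.

t = -1.221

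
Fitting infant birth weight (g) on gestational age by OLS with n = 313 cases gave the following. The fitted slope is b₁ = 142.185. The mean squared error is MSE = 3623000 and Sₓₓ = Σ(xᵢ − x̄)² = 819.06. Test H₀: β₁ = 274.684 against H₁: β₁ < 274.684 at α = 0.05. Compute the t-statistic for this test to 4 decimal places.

t = -1.9922

SE(b₁) = √(MSE/Sₓₓ) = √(3.623e+06/819.06) = 66.5084.
t = (142.185 − 274.684) / 66.5084 = -1.9922.
df = n − 2 = 311.
One-sided p ≈ 0.0236, which is < 0.05, so reject H₀.
There is evidence that the true slope on gestational age is below 274.684 g per unit.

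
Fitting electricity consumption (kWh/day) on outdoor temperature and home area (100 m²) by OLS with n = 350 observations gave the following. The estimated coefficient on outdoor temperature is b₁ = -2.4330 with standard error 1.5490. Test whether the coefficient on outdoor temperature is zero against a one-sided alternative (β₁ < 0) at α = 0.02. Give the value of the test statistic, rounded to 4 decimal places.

t = -1.5707

H₀: β₁ = 0 vs H₁: β₁ < 0.
t = (b₁ − β₁⁰)/SE = -2.4330 / 1.5490 = -1.5707.
df = n − k − 1 = 350 − 2 − 1 = 347.
One-sided p ≈ 0.0586, which is ≥ 0.02, so fail to reject H₀.
The data do not give significant evidence that the true slope on outdoor temperature is negative, holding the other predictors fixed.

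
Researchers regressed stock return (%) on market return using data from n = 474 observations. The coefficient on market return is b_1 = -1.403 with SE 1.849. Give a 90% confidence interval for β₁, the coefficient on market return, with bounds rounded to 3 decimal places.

(-4.450, 1.644)

df = n − 2 = 474 − 2 = 472.
t* = t_{0.05, 472} = 1.648088.
Margin = t* × SE = 1.648088 × 1.849 = 3.04732.
CI: -1.403 ± 3.04732 → (-4.450, 1.644).
With 90% confidence, each one-unit increase in market return is associated with a change of between -4.450 and 1.644 % in stock return.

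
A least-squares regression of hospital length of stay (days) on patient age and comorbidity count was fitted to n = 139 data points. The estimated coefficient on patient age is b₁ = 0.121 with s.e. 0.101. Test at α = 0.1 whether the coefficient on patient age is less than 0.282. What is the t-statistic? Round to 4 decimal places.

t = -1.5941

H₀: β₁ = 0.282 vs H₁: β₁ < 0.282.
t = (b₁ − β₁⁰)/SE = (0.121 − 0.282) / 0.101 = -1.5941.
df = n − k − 1 = 139 − 2 − 1 = 136.
One-sided p ≈ 0.0566, which is < 0.1, so reject H₀.
There is evidence that the true slope on patient age is below 0.282 days per unit, holding the other predictors fixed.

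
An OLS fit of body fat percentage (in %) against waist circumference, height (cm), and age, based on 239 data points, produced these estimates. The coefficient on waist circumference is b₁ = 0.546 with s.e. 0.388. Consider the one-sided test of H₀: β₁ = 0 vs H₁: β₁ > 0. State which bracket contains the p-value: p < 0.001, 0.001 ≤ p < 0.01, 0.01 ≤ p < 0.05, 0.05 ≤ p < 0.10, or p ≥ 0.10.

0.05 ≤ p < 0.10

t = 0.546 / 0.388 = 1.407.
df = n − k − 1 = 239 − 3 − 1 = 235.
One-sided p = P(T_{235} > t) ≈ 0.0803.
So 0.05 ≤ p < 0.10.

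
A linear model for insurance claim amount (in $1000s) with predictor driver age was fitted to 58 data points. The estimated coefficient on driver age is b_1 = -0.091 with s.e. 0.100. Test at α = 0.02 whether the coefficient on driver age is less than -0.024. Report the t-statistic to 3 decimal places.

H₀: β₁ = -0.024 vs H₁: β₁ < -0.024.
t = (b_1 − β₁⁰)/SE = (-0.091 − (-0.024)) / 0.100 = -0.670.
df = n − 2 = 58 − 2 = 56.
One-sided p ≈ 0.2528, which is ≥ 0.02, so fail to reject H₀.
The data do not give significant evidence that the true slope on driver age is below -0.024 $1000s per unit.

t = -0.670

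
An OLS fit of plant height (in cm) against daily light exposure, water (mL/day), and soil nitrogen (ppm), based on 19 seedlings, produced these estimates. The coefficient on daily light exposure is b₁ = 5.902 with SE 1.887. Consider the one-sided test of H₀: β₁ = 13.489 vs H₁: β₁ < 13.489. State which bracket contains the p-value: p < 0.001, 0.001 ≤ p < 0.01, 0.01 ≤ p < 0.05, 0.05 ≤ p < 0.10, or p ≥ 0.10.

t = (5.902 − 13.489) / 1.887 = -4.021.
df = n − k − 1 = 19 − 3 − 1 = 15.
One-sided p = P(T_{15} < t) ≈ 0.0006.
So p < 0.001.

p < 0.001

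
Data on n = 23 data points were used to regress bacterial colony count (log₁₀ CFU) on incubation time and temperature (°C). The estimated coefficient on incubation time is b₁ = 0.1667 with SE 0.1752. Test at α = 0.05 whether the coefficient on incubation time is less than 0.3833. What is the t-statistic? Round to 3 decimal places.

t = -1.236

H₀: β₁ = 0.3833 vs H₁: β₁ < 0.3833.
t = (b₁ − β₁⁰)/SE = (0.1667 − 0.3833) / 0.1752 = -1.236.
df = n − k − 1 = 23 − 2 − 1 = 20.
One-sided p ≈ 0.1153, which is ≥ 0.05, so fail to reject H₀.
The data do not give significant evidence that the true slope on incubation time is below 0.3833 log₁₀ CFU per unit, holding the other predictors fixed.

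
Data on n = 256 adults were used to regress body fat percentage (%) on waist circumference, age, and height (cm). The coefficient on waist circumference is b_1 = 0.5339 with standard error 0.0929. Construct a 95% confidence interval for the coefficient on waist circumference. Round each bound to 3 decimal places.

(0.351, 0.717)

df = n − k − 1 = 256 − 3 − 1 = 252.
t* = t_{0.025, 252} = 1.969422.
Margin = t* × SE = 1.969422 × 0.0929 = 0.18296.
CI: 0.5339 ± 0.18296 → (0.351, 0.717).
With 95% confidence, each one-unit increase in waist circumference is associated with a change of between 0.351 and 0.717 % in body fat percentage, holding the other predictors fixed.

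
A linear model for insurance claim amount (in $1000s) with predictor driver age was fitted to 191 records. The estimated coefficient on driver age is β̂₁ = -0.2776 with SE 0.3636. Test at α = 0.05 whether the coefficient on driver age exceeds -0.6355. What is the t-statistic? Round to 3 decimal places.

H₀: β₁ = -0.6355 vs H₁: β₁ > -0.6355.
t = (β̂₁ − β₁⁰)/SE = (-0.2776 − (-0.6355)) / 0.3636 = 0.984.
df = n − 2 = 191 − 2 = 189.
One-sided p ≈ 0.1631, which is ≥ 0.05, so fail to reject H₀.
The data do not give significant evidence that the true slope on driver age exceeds -0.6355 $1000s per unit.

t = 0.984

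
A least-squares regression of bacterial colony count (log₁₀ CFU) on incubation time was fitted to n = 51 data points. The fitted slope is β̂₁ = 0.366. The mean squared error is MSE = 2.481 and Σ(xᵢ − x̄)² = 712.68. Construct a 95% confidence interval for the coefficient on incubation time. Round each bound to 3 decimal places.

SE(β̂₁) = √(MSE/Sₓₓ) = √(2.481/712.68) = 0.0590019.
df = n − 2 = 49.
t* = t_{0.025, 49} = 2.009575.
Margin = t* × SE = 2.009575 × 0.0590019 = 0.11857.
CI: 0.366 ± 0.11857 → (0.247, 0.485).
With 95% confidence, each one-unit increase in incubation time is associated with a change of between 0.247 and 0.485 log₁₀ CFU in bacterial colony count.

(0.247, 0.485)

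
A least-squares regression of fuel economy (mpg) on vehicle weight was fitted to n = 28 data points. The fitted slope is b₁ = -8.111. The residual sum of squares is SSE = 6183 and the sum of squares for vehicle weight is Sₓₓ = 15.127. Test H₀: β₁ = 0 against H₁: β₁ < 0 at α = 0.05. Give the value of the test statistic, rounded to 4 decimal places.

t = -2.0457

MSE = SSE/(n − 2) = 6183/26 = 237.808.
SE(b₁) = √(MSE/Sₓₓ) = √(237.808/15.127) = 3.96494.
t = -8.111 / 3.96494 = -2.0457.
df = n − 2 = 26.
One-sided p ≈ 0.0255, which is < 0.05, so reject H₀.
There is evidence that the true slope on vehicle weight is negative.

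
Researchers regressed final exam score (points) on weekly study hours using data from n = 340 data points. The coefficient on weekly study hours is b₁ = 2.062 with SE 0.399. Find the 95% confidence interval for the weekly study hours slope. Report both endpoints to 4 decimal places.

(1.2772, 2.8468)

df = n − 2 = 340 − 2 = 338.
t* = t_{0.025, 338} = 1.967007.
Margin = t* × SE = 1.967007 × 0.399 = 0.784836.
CI: 2.062 ± 0.784836 → (1.2772, 2.8468).
With 95% confidence, each one-unit increase in weekly study hours is associated with a change of between 1.2772 and 2.8468 points in final exam score.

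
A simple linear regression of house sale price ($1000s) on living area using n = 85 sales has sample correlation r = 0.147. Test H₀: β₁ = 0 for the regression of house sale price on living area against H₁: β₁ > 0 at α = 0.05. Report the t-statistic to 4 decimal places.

t = r·√(n − 2)/√(1 − r²) = 0.147·√83/√0.978391 = 1.3539.
df = n − 2 = 83.
One-sided p ≈ 0.0897, which is ≥ 0.05, so fail to reject H₀.
The data do not give significant evidence of a linear association between living area and house sale price.

t = 1.3539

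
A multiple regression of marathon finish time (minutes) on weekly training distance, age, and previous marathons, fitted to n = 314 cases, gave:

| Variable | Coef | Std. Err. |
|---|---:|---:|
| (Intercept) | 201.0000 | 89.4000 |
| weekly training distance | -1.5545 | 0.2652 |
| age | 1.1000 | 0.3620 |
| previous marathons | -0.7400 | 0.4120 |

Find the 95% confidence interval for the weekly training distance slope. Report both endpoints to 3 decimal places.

Read off: b = -1.5545, SE = 0.2652 for weekly training distance.
df = n − k − 1 = 314 − 3 − 1 = 310.
t* = t_{0.025, 310} = 1.967646.
Margin = t* × SE = 1.967646 × 0.2652 = 0.52182.
CI: -1.5545 ± 0.52182 → (-2.076, -1.033).

(-2.076, -1.033)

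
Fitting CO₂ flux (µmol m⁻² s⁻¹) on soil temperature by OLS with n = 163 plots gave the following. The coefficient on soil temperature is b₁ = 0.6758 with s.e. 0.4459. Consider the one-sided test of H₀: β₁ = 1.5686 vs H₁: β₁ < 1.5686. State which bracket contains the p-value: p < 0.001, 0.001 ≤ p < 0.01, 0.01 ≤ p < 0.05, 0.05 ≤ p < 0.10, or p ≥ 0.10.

t = (0.6758 − 1.5686) / 0.4459 = -2.002.
df = n − 2 = 163 − 2 = 161.
One-sided p = P(T_{161} < t) ≈ 0.0235.
So 0.01 ≤ p < 0.05.

0.01 ≤ p < 0.05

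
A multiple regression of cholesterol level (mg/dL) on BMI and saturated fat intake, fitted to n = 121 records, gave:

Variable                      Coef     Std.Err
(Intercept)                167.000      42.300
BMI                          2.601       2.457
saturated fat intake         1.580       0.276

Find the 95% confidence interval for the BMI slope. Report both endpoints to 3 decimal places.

Read off: b = 2.601, SE = 2.457 for BMI.
df = n − k − 1 = 121 − 2 − 1 = 118.
t* = t_{0.025, 118} = 1.980272.
Margin = t* × SE = 1.980272 × 2.457 = 4.86553.
CI: 2.601 ± 4.86553 → (-2.265, 7.467).

(-2.265, 7.467)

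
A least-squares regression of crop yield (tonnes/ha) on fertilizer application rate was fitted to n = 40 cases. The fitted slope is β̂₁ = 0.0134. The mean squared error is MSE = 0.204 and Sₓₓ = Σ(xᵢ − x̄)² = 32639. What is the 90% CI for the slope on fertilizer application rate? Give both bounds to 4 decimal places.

SE(β̂₁) = √(MSE/Sₓₓ) = √(0.204/32639) = 0.00250004.
df = n − 2 = 38.
t* = t_{0.05, 38} = 1.685954.
Margin = t* × SE = 1.685954 × 0.00250004 = 0.004215.
CI: 0.0134 ± 0.004215 → (0.0092, 0.0176).
With 90% confidence, each one-unit increase in fertilizer application rate is associated with a change of between 0.0092 and 0.0176 tonnes/ha in crop yield.

(0.0092, 0.0176)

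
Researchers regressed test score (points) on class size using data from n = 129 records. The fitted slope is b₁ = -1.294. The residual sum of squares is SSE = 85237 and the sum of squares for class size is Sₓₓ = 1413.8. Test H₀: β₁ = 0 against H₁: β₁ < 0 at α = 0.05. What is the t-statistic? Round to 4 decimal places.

MSE = SSE/(n − 2) = 85237/127 = 671.157.
SE(b₁) = √(MSE/Sₓₓ) = √(671.157/1413.8) = 0.688998.
t = -1.294 / 0.688998 = -1.8781.
df = n − 2 = 127.
One-sided p ≈ 0.0313, which is < 0.05, so reject H₀.
There is evidence that the true slope on class size is negative.

t = -1.8781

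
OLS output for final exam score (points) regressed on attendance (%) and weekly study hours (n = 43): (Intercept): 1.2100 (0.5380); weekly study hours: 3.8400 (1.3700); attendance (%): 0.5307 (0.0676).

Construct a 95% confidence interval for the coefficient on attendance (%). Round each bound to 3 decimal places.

Read off: b = 0.5307, SE = 0.0676 for attendance (%).
df = n − k − 1 = 43 − 2 − 1 = 40.
t* = t_{0.025, 40} = 2.021075.
Margin = t* × SE = 2.021075 × 0.0676 = 0.13662.
CI: 0.5307 ± 0.13662 → (0.394, 0.667).

(0.394, 0.667)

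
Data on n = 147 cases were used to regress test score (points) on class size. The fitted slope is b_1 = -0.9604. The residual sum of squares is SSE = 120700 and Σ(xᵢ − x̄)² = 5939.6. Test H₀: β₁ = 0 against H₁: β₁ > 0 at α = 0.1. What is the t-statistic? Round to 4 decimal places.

MSE = SSE/(n − 2) = 120700/145 = 832.414.
SE(b_1) = √(MSE/Sₓₓ) = √(832.414/5939.6) = 0.374361.
t = -0.9604 / 0.374361 = -2.5654.
df = n − 2 = 145.
One-sided p ≈ 0.9943, which is ≥ 0.1, so fail to reject H₀.
The data do not give significant evidence that the true slope on class size is positive.

t = -2.5654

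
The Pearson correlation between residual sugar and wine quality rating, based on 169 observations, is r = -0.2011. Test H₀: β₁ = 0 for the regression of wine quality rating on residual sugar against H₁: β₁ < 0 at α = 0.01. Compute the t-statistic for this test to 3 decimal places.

t = -2.653

t = r·√(n − 2)/√(1 − r²) = -0.2011·√167/√0.959559 = -2.653.
df = n − 2 = 167.
One-sided p ≈ 0.0044, which is < 0.01, so reject H₀.
There is evidence of a linear association between residual sugar and wine quality rating.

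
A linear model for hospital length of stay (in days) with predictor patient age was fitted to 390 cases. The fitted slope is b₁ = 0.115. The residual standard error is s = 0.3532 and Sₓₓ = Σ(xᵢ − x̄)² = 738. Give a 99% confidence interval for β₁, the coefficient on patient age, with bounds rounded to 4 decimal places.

SE(b₁) = s/√Sₓₓ = 0.3532/√738 = 0.0130015.
df = n − 2 = 388.
t* = t_{0.005, 388} = 2.58856.
Margin = t* × SE = 2.58856 × 0.0130015 = 0.033655.
CI: 0.115 ± 0.033655 → (0.0813, 0.1487).
With 99% confidence, each one-unit increase in patient age is associated with a change of between 0.0813 and 0.1487 days in hospital length of stay.

(0.0813, 0.1487)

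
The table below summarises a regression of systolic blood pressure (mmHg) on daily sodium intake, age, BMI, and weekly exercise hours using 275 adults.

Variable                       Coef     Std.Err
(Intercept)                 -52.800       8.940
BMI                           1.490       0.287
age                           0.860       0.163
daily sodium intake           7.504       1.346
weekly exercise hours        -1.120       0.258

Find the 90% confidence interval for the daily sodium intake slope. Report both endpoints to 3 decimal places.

Read off: b = 7.504, SE = 1.346 for daily sodium intake.
df = n − k − 1 = 275 − 4 − 1 = 270.
t* = t_{0.05, 270} = 1.650517.
Margin = t* × SE = 1.650517 × 1.346 = 2.22160.
CI: 7.504 ± 2.22160 → (5.282, 9.726).

(5.282, 9.726)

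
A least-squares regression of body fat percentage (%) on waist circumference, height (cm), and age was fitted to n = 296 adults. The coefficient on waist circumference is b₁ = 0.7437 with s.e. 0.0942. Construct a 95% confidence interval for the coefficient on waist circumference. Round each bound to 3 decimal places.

df = n − k − 1 = 296 − 3 − 1 = 292.
t* = t_{0.025, 292} = 1.968121.
Margin = t* × SE = 1.968121 × 0.0942 = 0.18540.
CI: 0.7437 ± 0.18540 → (0.558, 0.929).
With 95% confidence, each one-unit increase in waist circumference is associated with a change of between 0.558 and 0.929 % in body fat percentage, holding the other predictors fixed.

(0.558, 0.929)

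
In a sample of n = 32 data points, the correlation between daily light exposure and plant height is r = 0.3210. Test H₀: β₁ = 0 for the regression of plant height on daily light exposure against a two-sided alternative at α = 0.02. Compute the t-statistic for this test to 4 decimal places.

t = 1.8564

t = r·√(n − 2)/√(1 − r²) = 0.3210·√30/√0.896959 = 1.8564.
df = n − 2 = 30.
Two-sided p ≈ 0.0732, which is ≥ 0.02, so fail to reject H₀.
The data do not give significant evidence of a linear association between daily light exposure and plant height.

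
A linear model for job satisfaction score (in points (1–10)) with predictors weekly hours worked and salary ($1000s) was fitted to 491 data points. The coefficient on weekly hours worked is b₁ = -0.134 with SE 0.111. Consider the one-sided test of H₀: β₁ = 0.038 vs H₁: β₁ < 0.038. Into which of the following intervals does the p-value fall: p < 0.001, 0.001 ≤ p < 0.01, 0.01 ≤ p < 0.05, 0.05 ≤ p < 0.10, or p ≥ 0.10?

t = (-0.134 − 0.038) / 0.111 = -1.550.
df = n − k − 1 = 491 − 2 − 1 = 488.
One-sided p = P(T_{488} < t) ≈ 0.0609.
So 0.05 ≤ p < 0.10.

0.05 ≤ p < 0.10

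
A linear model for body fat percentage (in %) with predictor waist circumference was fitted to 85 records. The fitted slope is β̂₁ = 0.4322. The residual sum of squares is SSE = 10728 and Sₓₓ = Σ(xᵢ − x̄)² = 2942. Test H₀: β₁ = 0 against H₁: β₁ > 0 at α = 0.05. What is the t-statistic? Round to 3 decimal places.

MSE = SSE/(n − 2) = 10728/83 = 129.253.
SE(β̂₁) = √(MSE/Sₓₓ) = √(129.253/2942) = 0.209604.
t = 0.4322 / 0.209604 = 2.062.
df = n − 2 = 83.
One-sided p ≈ 0.0212, which is < 0.05, so reject H₀.
There is evidence that the true slope on waist circumference is positive.

t = 2.062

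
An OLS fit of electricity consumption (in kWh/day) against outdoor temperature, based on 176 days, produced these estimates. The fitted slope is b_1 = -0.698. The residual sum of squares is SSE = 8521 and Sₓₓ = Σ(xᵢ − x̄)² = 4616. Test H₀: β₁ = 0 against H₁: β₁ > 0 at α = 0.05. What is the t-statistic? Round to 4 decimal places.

MSE = SSE/(n − 2) = 8521/174 = 48.9713.
SE(b_1) = √(MSE/Sₓₓ) = √(48.9713/4616) = 0.103.
t = -0.698 / 0.103 = -6.7767.
df = n − 2 = 174.
One-sided p ≈ 1.0000, which is ≥ 0.05, so fail to reject H₀.
The data do not give significant evidence that the true slope on outdoor temperature is positive.

t = -6.7767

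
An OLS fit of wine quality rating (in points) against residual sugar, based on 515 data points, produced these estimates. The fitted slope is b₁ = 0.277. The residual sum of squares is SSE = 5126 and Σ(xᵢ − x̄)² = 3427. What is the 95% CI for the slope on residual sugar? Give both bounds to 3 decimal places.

(0.171, 0.383)

MSE = SSE/(n − 2) = 5126/513 = 9.9922.
SE(b₁) = √(MSE/Sₓₓ) = √(9.9922/3427) = 0.0539975.
df = n − 2 = 513.
t* = t_{0.025, 513} = 1.964599.
Margin = t* × SE = 1.964599 × 0.0539975 = 0.10608.
CI: 0.277 ± 0.10608 → (0.171, 0.383).
With 95% confidence, each one-unit increase in residual sugar is associated with a change of between 0.171 and 0.383 points in wine quality rating.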